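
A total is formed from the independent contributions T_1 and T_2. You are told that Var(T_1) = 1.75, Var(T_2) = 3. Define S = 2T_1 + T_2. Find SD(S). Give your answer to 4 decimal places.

3.1623

By independence, Var(S) = (2)²Var(T_1) + (1)²Var(T_2)
= (2)²·1.75 + (1)²·3 = 10
SD(S) = √10 ≈ 3.1623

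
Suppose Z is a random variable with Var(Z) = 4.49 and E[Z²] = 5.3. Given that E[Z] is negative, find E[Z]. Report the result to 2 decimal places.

-0.90

(E[Z])² = E[Z²] − Var(Z) = 5.3 − 4.49 = 0.81
E[Z] = −√0.81 = -0.9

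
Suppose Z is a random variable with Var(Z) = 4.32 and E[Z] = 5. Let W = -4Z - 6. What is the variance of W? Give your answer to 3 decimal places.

Var(-4Z - 6) = (-4)²·Var(Z) = 16·4.32 = 69.12

69.120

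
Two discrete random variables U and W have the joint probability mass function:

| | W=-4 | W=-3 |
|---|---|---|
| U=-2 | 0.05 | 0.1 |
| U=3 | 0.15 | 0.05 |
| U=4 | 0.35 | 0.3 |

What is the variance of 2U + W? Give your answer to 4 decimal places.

E[U] = 2.9,  E[W] = -3.55,  E[UW] = -10.45
Var(U) = 12.8 − (2.9)² = 4.39;  Var(W) = 12.85 − (-3.55)² = 0.2475
cov(U,W) = -10.45 − (2.9)(-3.55) = -0.155
Var(2U + W) = (2)²·4.39 + (1)²·0.2475 + 2·(2)·(1)·-0.155 = 17.1875

17.1875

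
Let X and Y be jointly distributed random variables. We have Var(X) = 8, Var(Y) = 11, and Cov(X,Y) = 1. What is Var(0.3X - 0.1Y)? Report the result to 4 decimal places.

Var(0.3X - 0.1Y) = (0.3)²·Var(X) + (-0.1)²·Var(Y) + 2·(0.3)·(-0.1)·Cov(X,Y)
= 0.09·8 + 0.01·11 + -0.06·1 = 0.77

0.7700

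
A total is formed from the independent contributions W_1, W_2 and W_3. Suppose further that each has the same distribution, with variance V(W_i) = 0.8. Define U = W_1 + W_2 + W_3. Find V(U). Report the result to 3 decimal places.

2.400

By independence, V(U) = (1)²V(W_1) + (1)²V(W_2) + (1)²V(W_3)
= (1)²·0.8 + (1)²·0.8 + (1)²·0.8 = 2.4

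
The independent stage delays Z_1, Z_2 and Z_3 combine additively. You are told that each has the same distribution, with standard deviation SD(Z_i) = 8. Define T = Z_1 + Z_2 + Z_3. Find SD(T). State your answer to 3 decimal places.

var(Z_i) = (8)² = 64
By independence, var(T) = (1)²var(Z_1) + (1)²var(Z_2) + (1)²var(Z_3)
= (1)²·64 + (1)²·64 + (1)²·64 = 192
SD(T) = √192 ≈ 13.856

13.856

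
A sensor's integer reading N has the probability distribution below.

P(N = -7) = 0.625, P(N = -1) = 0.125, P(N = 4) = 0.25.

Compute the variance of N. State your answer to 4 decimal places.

22.5000

E[N] = (-7)(0.625) + (-1)(0.125) + (4)(0.25) = -3.5
E[N²] = (-7)²(0.625) + (-1)²(0.125) + (4)²(0.25) = 34.75
V(N) = E[N²] − (E[N])² = 34.75 − (-3.5)² = 22.5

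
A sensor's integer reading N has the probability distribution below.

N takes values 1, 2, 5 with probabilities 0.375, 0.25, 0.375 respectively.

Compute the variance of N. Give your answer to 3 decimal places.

E[N] = (1)(0.375) + (2)(0.25) + (5)(0.375) = 2.75
E[N²] = (1)²(0.375) + (2)²(0.25) + (5)²(0.375) = 10.75
V(N) = E[N²] − (E[N])² = 10.75 − (2.75)² = 3.1875

3.188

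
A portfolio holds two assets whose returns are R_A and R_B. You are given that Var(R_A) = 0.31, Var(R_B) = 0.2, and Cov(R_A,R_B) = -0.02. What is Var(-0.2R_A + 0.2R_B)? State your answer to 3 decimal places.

Var(-0.2R_A + 0.2R_B) = (-0.2)²·Var(R_A) + (0.2)²·Var(R_B) + 2·(-0.2)·(0.2)·Cov(R_A,R_B)
= 0.04·0.31 + 0.04·0.2 + -0.08·-0.02 = 0.022

0.022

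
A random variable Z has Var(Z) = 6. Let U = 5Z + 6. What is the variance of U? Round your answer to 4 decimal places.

150.0000

Var(5Z + 6) = (5)²·Var(Z) = 25·6 = 150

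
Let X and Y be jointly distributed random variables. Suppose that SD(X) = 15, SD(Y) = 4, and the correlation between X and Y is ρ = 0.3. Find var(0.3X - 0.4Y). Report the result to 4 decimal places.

18.4900

var(X) = (15)² = 225;  var(Y) = (4)² = 16
Cov(X,Y) = ρ·SD(X)·SD(Y) = 0.3·15·4 = 18
var(0.3X - 0.4Y) = (0.3)²·var(X) + (-0.4)²·var(Y) + 2·(0.3)·(-0.4)·Cov(X,Y)
= 0.09·225 + 0.16·16 + -0.24·18 = 18.49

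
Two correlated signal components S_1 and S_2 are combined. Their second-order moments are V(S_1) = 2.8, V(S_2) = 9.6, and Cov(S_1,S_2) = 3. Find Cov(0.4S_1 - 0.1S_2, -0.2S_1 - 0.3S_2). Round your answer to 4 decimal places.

Cov(0.4S_1 - 0.1S_2, -0.2S_1 - 0.3S_2) = (0.4)(-0.2)V(S_1) + (-0.1)(-0.3)V(S_2) + [(0.4)(-0.3) + (-0.1)(-0.2)]Cov(S_1,S_2)
= -0.08·2.8 + 0.03·9.6 + -0.1·3 = -0.236

-0.2360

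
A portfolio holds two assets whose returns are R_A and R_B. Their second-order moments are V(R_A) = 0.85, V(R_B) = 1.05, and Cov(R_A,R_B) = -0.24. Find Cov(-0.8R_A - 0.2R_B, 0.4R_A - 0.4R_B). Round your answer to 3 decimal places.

Cov(-0.8R_A - 0.2R_B, 0.4R_A - 0.4R_B) = (-0.8)(0.4)V(R_A) + (-0.2)(-0.4)V(R_B) + [(-0.8)(-0.4) + (-0.2)(0.4)]Cov(R_A,R_B)
= -0.32·0.85 + 0.08·1.05 + 0.24·-0.24 = -0.2456

-0.246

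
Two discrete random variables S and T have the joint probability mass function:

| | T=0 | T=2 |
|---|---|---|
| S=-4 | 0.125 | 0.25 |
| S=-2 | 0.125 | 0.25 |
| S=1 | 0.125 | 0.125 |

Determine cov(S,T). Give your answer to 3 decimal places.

E[S] = -2,  E[T] = 1.25
E[ST] = -2.75
cov(S,T) = E[ST] − E[S]E[T] = -2.75 − (-2)(1.25) = -0.25

-0.250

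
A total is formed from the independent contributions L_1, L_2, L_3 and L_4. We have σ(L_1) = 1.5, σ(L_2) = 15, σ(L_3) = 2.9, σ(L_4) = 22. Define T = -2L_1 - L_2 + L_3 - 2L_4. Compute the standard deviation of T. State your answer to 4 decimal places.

46.6734

var(L_1) = 2.25, var(L_2) = 225, var(L_3) = 8.41, var(L_4) = 484
By independence, var(T) = (-2)²var(L_1) + (-1)²var(L_2) + (1)²var(L_3) + (-2)²var(L_4)
= (-2)²·2.25 + (-1)²·225 + (1)²·8.41 + (-2)²·484 = 2178.41
σ(T) = √2178.41 ≈ 46.6734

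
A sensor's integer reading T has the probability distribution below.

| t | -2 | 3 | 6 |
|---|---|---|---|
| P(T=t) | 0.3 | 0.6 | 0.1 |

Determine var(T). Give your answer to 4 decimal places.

E[T] = (-2)(0.3) + (3)(0.6) + (6)(0.1) = 1.8
E[T²] = (-2)²(0.3) + (3)²(0.6) + (6)²(0.1) = 10.2
var(T) = E[T²] − (E[T])² = 10.2 − (1.8)² = 6.96

6.9600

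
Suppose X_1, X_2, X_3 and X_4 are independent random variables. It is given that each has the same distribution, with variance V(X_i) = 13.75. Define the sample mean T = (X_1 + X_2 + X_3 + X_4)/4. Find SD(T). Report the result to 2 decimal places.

1.85

By independence, V(T) = (0.25)²V(X_1) + (0.25)²V(X_2) + (0.25)²V(X_3) + (0.25)²V(X_4)
= (0.25)²·13.75 + (0.25)²·13.75 + (0.25)²·13.75 + (0.25)²·13.75 = 3.4375
SD(T) = √3.4375 ≈ 1.85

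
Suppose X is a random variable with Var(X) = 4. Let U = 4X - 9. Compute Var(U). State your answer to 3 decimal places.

Var(4X - 9) = (4)²·Var(X) = 16·4 = 64

64.000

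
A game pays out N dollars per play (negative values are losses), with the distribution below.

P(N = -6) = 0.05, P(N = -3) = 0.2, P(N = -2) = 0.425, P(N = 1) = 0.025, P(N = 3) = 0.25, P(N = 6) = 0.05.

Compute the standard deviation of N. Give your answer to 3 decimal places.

E[N] = (-6)(0.05) + (-3)(0.2) + (-2)(0.425) + (1)(0.025) + (3)(0.25) + (6)(0.05) = -0.675
E[N²] = (-6)²(0.05) + (-3)²(0.2) + (-2)²(0.425) + (1)²(0.025) + (3)²(0.25) + (6)²(0.05) = 9.375
var(N) = E[N²] − (E[N])² = 9.375 − (-0.675)² = 8.919375
sd(N) = √8.919375 ≈ 2.987

2.987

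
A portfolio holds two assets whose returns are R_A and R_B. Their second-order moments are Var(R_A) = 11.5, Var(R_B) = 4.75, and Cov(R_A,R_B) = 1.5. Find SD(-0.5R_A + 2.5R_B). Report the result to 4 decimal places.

Var(-0.5R_A + 2.5R_B) = (-0.5)²·Var(R_A) + (2.5)²·Var(R_B) + 2·(-0.5)·(2.5)·Cov(R_A,R_B)
= 0.25·11.5 + 6.25·4.75 + -2.5·1.5 = 28.8125
SD(-0.5R_A + 2.5R_B) = √28.8125 ≈ 5.3677

5.3677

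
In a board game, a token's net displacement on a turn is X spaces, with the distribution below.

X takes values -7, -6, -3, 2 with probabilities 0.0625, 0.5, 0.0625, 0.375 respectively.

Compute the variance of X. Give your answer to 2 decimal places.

E[X] = (-7)(0.0625) + (-6)(0.5) + (-3)(0.0625) + (2)(0.375) = -2.875
E[X²] = (-7)²(0.0625) + (-6)²(0.5) + (-3)²(0.0625) + (2)²(0.375) = 23.125
var(X) = E[X²] − (E[X])² = 23.125 − (-2.875)² = 14.859375

14.86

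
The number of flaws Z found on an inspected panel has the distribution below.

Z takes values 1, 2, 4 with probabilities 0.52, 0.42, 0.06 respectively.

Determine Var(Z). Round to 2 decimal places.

E[Z] = (1)(0.52) + (2)(0.42) + (4)(0.06) = 1.6
E[Z²] = (1)²(0.52) + (2)²(0.42) + (4)²(0.06) = 3.16
Var(Z) = E[Z²] − (E[Z])² = 3.16 − (1.6)² = 0.6

0.60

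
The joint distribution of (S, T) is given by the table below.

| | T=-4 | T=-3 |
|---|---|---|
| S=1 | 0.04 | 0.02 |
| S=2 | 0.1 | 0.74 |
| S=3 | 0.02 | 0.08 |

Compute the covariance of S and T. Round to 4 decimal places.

E[S] = 2.04,  E[T] = -3.16
E[ST] = -6.42
Cov(S,T) = E[ST] − E[S]E[T] = -6.42 − (2.04)(-3.16) = 0.0264

0.0264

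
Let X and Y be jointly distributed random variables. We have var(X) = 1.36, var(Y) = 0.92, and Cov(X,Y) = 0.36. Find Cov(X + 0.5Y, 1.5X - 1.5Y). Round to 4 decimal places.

Cov(X + 0.5Y, 1.5X - 1.5Y) = (1)(1.5)var(X) + (0.5)(-1.5)var(Y) + [(1)(-1.5) + (0.5)(1.5)]Cov(X,Y)
= 1.5·1.36 + -0.75·0.92 + -0.75·0.36 = 1.08

1.0800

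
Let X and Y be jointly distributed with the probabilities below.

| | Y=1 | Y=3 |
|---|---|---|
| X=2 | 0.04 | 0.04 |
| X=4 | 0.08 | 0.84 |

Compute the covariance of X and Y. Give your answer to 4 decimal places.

E[X] = 3.84,  E[Y] = 2.76
E[XY] = 10.72
cov(X,Y) = E[XY] − E[X]E[Y] = 10.72 − (3.84)(2.76) = 0.1216

0.1216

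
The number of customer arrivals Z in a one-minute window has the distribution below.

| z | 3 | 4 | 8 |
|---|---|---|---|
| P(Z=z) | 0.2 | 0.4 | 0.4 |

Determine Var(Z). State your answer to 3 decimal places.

E[Z] = (3)(0.2) + (4)(0.4) + (8)(0.4) = 5.4
E[Z²] = (3)²(0.2) + (4)²(0.4) + (8)²(0.4) = 33.8
Var(Z) = E[Z²] − (E[Z])² = 33.8 − (5.4)² = 4.64

4.640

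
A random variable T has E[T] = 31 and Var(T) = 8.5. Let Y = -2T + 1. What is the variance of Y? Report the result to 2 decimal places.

34.00

Var(-2T + 1) = (-2)²·Var(T) = 4·8.5 = 34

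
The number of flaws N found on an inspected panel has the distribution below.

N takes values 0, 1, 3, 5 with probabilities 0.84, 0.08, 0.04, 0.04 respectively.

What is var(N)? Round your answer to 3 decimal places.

E[N] = (0)(0.84) + (1)(0.08) + (3)(0.04) + (5)(0.04) = 0.4
E[N²] = (0)²(0.84) + (1)²(0.08) + (3)²(0.04) + (5)²(0.04) = 1.44
var(N) = E[N²] − (E[N])² = 1.44 − (0.4)² = 1.28

1.280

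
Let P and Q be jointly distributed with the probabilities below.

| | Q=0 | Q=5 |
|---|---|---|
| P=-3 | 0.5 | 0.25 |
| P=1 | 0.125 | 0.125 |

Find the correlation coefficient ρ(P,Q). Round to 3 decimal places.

E[P] = -2,  E[Q] = 1.875
E[PQ] = -3.125
Cov(P,Q) = E[PQ] − E[P]E[Q] = -3.125 − (-2)(1.875) = 0.625
V(P) = 3,  V(Q) = 5.859375
ρ = 0.625 / √(3·5.859375) ≈ 0.149

0.149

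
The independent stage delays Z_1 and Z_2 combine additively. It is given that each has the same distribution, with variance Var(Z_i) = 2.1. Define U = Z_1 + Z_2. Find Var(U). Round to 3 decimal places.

By independence, Var(U) = (1)²Var(Z_1) + (1)²Var(Z_2)
= (1)²·2.1 + (1)²·2.1 = 4.2

4.200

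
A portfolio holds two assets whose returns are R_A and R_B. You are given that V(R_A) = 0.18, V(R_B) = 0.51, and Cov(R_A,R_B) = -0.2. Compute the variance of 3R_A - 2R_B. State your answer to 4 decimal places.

6.0600

V(3R_A - 2R_B) = (3)²·V(R_A) + (-2)²·V(R_B) + 2·(3)·(-2)·Cov(R_A,R_B)
= 9·0.18 + 4·0.51 + -12·-0.2 = 6.06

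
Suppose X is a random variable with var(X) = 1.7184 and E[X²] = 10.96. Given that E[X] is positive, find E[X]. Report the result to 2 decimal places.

3.04

(E[X])² = E[X²] − var(X) = 10.96 − 1.7184 = 9.2416
E[X] = √9.2416 = 3.04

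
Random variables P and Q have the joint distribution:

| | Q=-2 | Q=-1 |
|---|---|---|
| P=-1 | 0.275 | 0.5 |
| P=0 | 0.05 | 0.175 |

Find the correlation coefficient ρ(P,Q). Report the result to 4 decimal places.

0.1182

E[P] = -0.775,  E[Q] = -1.325
E[PQ] = 1.05
cov(P,Q) = E[PQ] − E[P]E[Q] = 1.05 − (-0.775)(-1.325) = 0.023125
var(P) = 0.174375,  var(Q) = 0.219375
ρ = 0.023125 / √(0.174375·0.219375) ≈ 0.1182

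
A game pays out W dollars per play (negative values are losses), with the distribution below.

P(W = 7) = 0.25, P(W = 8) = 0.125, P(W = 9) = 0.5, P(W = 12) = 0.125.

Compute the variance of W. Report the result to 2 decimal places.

E[W] = (7)(0.25) + (8)(0.125) + (9)(0.5) + (12)(0.125) = 8.75
E[W²] = (7)²(0.25) + (8)²(0.125) + (9)²(0.5) + (12)²(0.125) = 78.75
V(W) = E[W²] − (E[W])² = 78.75 − (8.75)² = 2.1875

2.19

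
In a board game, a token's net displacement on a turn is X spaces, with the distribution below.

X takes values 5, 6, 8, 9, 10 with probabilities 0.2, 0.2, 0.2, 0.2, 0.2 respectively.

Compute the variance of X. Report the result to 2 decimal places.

3.44

E[X] = (5)(0.2) + (6)(0.2) + (8)(0.2) + (9)(0.2) + (10)(0.2) = 7.6
E[X²] = (5)²(0.2) + (6)²(0.2) + (8)²(0.2) + (9)²(0.2) + (10)²(0.2) = 61.2
Var(X) = E[X²] − (E[X])² = 61.2 − (7.6)² = 3.44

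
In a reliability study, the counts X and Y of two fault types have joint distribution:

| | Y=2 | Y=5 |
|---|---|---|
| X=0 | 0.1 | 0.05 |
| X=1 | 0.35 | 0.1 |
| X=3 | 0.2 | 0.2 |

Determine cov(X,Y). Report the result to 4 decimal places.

0.3675

E[X] = 1.65,  E[Y] = 3.05
E[XY] = 5.4
cov(X,Y) = E[XY] − E[X]E[Y] = 5.4 − (1.65)(3.05) = 0.3675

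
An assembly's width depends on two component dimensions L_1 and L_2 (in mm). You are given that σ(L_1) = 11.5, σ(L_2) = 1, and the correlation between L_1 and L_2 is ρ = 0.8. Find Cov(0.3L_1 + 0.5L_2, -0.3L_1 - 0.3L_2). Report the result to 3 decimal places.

-14.261

V(L_1) = (11.5)² = 132.25;  V(L_2) = (1)² = 1
Cov(L_1,L_2) = ρ·σ(L_1)·σ(L_2) = 0.8·11.5·1 = 9.2
Cov(0.3L_1 + 0.5L_2, -0.3L_1 - 0.3L_2) = (0.3)(-0.3)V(L_1) + (0.5)(-0.3)V(L_2) + [(0.3)(-0.3) + (0.5)(-0.3)]Cov(L_1,L_2)
= -0.09·132.25 + -0.15·1 + -0.24·9.2 = -14.2605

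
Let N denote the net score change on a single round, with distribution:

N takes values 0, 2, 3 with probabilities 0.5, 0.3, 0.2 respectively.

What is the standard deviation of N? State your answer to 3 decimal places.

1.249

E[N] = (0)(0.5) + (2)(0.3) + (3)(0.2) = 1.2
E[N²] = (0)²(0.5) + (2)²(0.3) + (3)²(0.2) = 3
Var(N) = E[N²] − (E[N])² = 3 − (1.2)² = 1.56
σ(N) = √1.56 ≈ 1.249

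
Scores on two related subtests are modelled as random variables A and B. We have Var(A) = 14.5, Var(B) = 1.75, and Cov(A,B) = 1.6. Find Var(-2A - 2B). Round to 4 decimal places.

Var(-2A - 2B) = (-2)²·Var(A) + (-2)²·Var(B) + 2·(-2)·(-2)·Cov(A,B)
= 4·14.5 + 4·1.75 + 8·1.6 = 77.8

77.8000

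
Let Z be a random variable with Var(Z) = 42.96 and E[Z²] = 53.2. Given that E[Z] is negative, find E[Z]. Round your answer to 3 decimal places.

-3.200

(E[Z])² = E[Z²] − Var(Z) = 53.2 − 42.96 = 10.24
E[Z] = −√10.24 = -3.2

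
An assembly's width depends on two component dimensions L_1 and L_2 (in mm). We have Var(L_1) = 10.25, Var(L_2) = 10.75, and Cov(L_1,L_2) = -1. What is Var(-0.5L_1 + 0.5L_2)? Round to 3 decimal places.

5.750

Var(-0.5L_1 + 0.5L_2) = (-0.5)²·Var(L_1) + (0.5)²·Var(L_2) + 2·(-0.5)·(0.5)·Cov(L_1,L_2)
= 0.25·10.25 + 0.25·10.75 + -0.5·-1 = 5.75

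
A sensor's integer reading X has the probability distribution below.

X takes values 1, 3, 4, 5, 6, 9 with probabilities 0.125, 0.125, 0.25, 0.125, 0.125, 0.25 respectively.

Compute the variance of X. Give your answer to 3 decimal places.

6.859

E[X] = (1)(0.125) + (3)(0.125) + (4)(0.25) + (5)(0.125) + (6)(0.125) + (9)(0.25) = 5.125
E[X²] = (1)²(0.125) + (3)²(0.125) + (4)²(0.25) + (5)²(0.125) + (6)²(0.125) + (9)²(0.25) = 33.125
Var(X) = E[X²] − (E[X])² = 33.125 − (5.125)² = 6.859375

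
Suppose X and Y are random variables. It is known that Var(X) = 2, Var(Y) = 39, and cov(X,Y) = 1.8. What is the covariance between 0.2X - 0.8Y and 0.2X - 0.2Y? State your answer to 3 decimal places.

5.960

cov(0.2X - 0.8Y, 0.2X - 0.2Y) = (0.2)(0.2)Var(X) + (-0.8)(-0.2)Var(Y) + [(0.2)(-0.2) + (-0.8)(0.2)]cov(X,Y)
= 0.04·2 + 0.16·39 + -0.2·1.8 = 5.96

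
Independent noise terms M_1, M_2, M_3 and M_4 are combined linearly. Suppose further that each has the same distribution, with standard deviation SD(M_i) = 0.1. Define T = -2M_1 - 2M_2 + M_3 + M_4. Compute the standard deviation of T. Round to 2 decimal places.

V(M_i) = (0.1)² = 0.01
By independence, V(T) = (-2)²V(M_1) + (-2)²V(M_2) + (1)²V(M_3) + (1)²V(M_4)
= (-2)²·0.01 + (-2)²·0.01 + (1)²·0.01 + (1)²·0.01 = 0.1
SD(T) = √0.1 ≈ 0.32

0.32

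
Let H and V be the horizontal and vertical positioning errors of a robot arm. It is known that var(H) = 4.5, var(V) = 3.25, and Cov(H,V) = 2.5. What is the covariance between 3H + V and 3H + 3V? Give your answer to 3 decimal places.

80.250

Cov(3H + V, 3H + 3V) = (3)(3)var(H) + (1)(3)var(V) + [(3)(3) + (1)(3)]Cov(H,V)
= 9·4.5 + 3·3.25 + 12·2.5 = 80.25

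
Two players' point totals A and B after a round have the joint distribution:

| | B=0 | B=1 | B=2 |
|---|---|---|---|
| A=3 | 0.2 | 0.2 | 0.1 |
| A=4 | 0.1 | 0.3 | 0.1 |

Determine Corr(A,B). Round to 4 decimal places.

0.1429

E[A] = 3.5,  E[B] = 0.9
E[AB] = 3.2
cov(A,B) = E[AB] − E[A]E[B] = 3.2 − (3.5)(0.9) = 0.05
Var(A) = 0.25,  Var(B) = 0.49
ρ = 0.05 / √(0.25·0.49) ≈ 0.1429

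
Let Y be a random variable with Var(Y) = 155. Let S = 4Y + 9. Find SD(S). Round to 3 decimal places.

Var(4Y + 9) = (4)²·155 = 2480
SD(S) = √2480 ≈ 49.800

49.800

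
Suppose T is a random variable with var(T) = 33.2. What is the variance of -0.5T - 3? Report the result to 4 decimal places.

var(-0.5T - 3) = (-0.5)²·var(T) = 0.25·33.2 = 8.3

8.3000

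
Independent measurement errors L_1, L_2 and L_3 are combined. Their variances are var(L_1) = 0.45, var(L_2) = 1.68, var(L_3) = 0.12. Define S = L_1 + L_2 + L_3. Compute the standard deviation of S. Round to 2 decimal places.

1.50

By independence, var(S) = (1)²var(L_1) + (1)²var(L_2) + (1)²var(L_3)
= (1)²·0.45 + (1)²·1.68 + (1)²·0.12 = 2.25
SD(S) = √2.25 ≈ 1.50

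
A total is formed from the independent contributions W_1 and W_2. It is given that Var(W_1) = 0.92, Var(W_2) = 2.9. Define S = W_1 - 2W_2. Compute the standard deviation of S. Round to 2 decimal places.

3.54

By independence, Var(S) = (1)²Var(W_1) + (-2)²Var(W_2)
= (1)²·0.92 + (-2)²·2.9 = 12.52
SD(S) = √12.52 ≈ 3.54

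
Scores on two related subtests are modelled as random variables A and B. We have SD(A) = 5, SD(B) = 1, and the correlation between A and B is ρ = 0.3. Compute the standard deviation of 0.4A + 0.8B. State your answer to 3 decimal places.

2.366

V(A) = (5)² = 25;  V(B) = (1)² = 1
Cov(A,B) = ρ·SD(A)·SD(B) = 0.3·5·1 = 1.5
V(0.4A + 0.8B) = (0.4)²·V(A) + (0.8)²·V(B) + 2·(0.4)·(0.8)·Cov(A,B)
= 0.16·25 + 0.64·1 + 0.64·1.5 = 5.6
SD(0.4A + 0.8B) = √5.6 ≈ 2.366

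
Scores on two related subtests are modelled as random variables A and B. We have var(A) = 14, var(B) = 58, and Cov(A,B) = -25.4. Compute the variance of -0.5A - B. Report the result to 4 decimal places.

var(-0.5A - B) = (-0.5)²·var(A) + (-1)²·var(B) + 2·(-0.5)·(-1)·Cov(A,B)
= 0.25·14 + 1·58 + 1·-25.4 = 36.1

36.1000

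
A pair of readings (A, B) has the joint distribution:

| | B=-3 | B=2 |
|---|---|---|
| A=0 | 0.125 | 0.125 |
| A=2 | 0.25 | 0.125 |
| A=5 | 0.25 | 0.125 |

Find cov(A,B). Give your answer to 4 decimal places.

E[A] = 2.625,  E[B] = -1.125
E[AB] = -3.5
cov(A,B) = E[AB] − E[A]E[B] = -3.5 − (2.625)(-1.125) = -0.546875

-0.5469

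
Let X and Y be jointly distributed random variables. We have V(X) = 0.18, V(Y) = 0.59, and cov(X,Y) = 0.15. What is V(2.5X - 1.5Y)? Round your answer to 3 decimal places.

V(2.5X - 1.5Y) = (2.5)²·V(X) + (-1.5)²·V(Y) + 2·(2.5)·(-1.5)·cov(X,Y)
= 6.25·0.18 + 2.25·0.59 + -7.5·0.15 = 1.3275

1.328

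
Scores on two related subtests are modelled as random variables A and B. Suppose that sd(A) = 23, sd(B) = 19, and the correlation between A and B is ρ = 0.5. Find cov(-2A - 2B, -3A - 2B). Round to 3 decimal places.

6803.000

Var(A) = (23)² = 529;  Var(B) = (19)² = 361
cov(A,B) = ρ·sd(A)·sd(B) = 0.5·23·19 = 218.5
cov(-2A - 2B, -3A - 2B) = (-2)(-3)Var(A) + (-2)(-2)Var(B) + [(-2)(-2) + (-2)(-3)]cov(A,B)
= 6·529 + 4·361 + 10·218.5 = 6803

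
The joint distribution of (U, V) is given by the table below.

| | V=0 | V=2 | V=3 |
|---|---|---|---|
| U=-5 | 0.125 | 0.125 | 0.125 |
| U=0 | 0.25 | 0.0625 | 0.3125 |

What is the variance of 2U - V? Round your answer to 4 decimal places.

25.1211

E[U] = -1.875,  E[V] = 1.6875,  E[UV] = -3.125
Var(U) = 9.375 − (-1.875)² = 5.859375;  Var(V) = 4.6875 − (1.6875)² = 1.83984375
Cov(U,V) = -3.125 − (-1.875)(1.6875) = 0.0390625
Var(2U - V) = (2)²·5.859375 + (-1)²·1.83984375 + 2·(2)·(-1)·0.0390625 = 25.12109375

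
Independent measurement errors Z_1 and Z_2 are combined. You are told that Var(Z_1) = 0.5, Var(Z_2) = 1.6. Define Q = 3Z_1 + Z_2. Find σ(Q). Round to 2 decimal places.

2.47

By independence, Var(Q) = (3)²Var(Z_1) + (1)²Var(Z_2)
= (3)²·0.5 + (1)²·1.6 = 6.1
σ(Q) = √6.1 ≈ 2.47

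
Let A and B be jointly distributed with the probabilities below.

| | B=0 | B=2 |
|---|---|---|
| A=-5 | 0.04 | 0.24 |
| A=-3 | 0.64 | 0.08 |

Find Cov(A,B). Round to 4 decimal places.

-0.6016

E[A] = -3.56,  E[B] = 0.64
E[AB] = -2.88
Cov(A,B) = E[AB] − E[A]E[B] = -2.88 − (-3.56)(0.64) = -0.6016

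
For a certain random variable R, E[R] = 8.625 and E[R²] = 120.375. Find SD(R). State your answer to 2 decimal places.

Var(R) = 120.375 − (8.625)² = 45.984375
SD(R) = √45.984375 ≈ 6.78

6.78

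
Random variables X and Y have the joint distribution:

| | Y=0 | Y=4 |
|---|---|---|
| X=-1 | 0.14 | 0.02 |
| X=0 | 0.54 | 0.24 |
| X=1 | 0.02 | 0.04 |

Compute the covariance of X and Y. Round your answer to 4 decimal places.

0.2000

E[X] = -0.1,  E[Y] = 1.2
E[XY] = 0.08
Cov(X,Y) = E[XY] − E[X]E[Y] = 0.08 − (-0.1)(1.2) = 0.2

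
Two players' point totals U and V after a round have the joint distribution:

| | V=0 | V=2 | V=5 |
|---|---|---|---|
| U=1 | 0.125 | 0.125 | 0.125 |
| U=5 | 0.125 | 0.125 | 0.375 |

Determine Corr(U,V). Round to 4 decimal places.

0.2434

E[U] = 3.5,  E[V] = 3
E[UV] = 11.5
cov(U,V) = E[UV] − E[U]E[V] = 11.5 − (3.5)(3) = 1
Var(U) = 3.75,  Var(V) = 4.5
ρ = 1 / √(3.75·4.5) ≈ 0.2434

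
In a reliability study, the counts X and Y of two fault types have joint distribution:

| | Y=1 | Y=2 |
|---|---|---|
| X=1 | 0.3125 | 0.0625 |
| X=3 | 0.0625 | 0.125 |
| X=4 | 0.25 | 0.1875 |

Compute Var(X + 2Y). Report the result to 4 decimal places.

E[X] = 2.6875,  E[Y] = 1.375,  E[XY] = 3.875
Var(X) = 9.0625 − (2.6875)² = 1.83984375;  Var(Y) = 2.125 − (1.375)² = 0.234375
cov(X,Y) = 3.875 − (2.6875)(1.375) = 0.1796875
Var(X + 2Y) = (1)²·1.83984375 + (2)²·0.234375 + 2·(1)·(2)·0.1796875 = 3.49609375

3.4961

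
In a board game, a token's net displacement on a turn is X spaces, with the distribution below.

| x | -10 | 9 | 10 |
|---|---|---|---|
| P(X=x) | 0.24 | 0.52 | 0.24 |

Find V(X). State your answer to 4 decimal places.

E[X] = (-10)(0.24) + (9)(0.52) + (10)(0.24) = 4.68
E[X²] = (-10)²(0.24) + (9)²(0.52) + (10)²(0.24) = 90.12
V(X) = E[X²] − (E[X])² = 90.12 − (4.68)² = 68.2176

68.2176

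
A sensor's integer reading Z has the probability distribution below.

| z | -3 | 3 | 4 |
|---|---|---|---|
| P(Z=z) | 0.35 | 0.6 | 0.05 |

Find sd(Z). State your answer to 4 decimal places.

E[Z] = (-3)(0.35) + (3)(0.6) + (4)(0.05) = 0.95
E[Z²] = (-3)²(0.35) + (3)²(0.6) + (4)²(0.05) = 9.35
var(Z) = E[Z²] − (E[Z])² = 9.35 − (0.95)² = 8.4475
sd(Z) = √8.4475 ≈ 2.9065

2.9065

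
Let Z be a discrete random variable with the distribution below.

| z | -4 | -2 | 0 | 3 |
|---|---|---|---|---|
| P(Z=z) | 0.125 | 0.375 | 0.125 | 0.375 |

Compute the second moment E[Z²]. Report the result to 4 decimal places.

6.8750

E[Z²] = (-4)²(0.125) + (-2)²(0.375) + (0)²(0.125) + (3)²(0.375) = 6.875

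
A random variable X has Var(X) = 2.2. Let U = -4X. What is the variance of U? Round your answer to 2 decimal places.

Var(-4X) = (-4)²·Var(X) = 16·2.2 = 35.2

35.20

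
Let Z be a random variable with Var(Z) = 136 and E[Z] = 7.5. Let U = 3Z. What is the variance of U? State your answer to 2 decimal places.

1224.00

Var(3Z) = (3)²·Var(Z) = 9·136 = 1224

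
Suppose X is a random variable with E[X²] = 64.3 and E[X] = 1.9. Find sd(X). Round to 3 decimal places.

Var(X) = 64.3 − (1.9)² = 60.69
sd(X) = √60.69 ≈ 7.790

7.790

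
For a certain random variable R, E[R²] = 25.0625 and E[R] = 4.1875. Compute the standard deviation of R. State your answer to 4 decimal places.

2.7436

Var(R) = 25.0625 − (4.1875)² = 7.52734375
sd(R) = √7.52734375 ≈ 2.7436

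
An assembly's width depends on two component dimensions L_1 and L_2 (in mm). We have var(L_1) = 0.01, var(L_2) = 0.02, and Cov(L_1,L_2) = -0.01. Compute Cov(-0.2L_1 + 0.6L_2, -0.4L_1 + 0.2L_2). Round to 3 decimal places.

0.006

Cov(-0.2L_1 + 0.6L_2, -0.4L_1 + 0.2L_2) = (-0.2)(-0.4)var(L_1) + (0.6)(0.2)var(L_2) + [(-0.2)(0.2) + (0.6)(-0.4)]Cov(L_1,L_2)
= 0.08·0.01 + 0.12·0.02 + -0.28·-0.01 = 0.006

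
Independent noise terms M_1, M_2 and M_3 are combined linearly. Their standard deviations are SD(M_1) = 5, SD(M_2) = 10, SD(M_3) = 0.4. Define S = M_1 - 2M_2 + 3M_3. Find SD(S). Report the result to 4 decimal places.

Var(M_1) = 25, Var(M_2) = 100, Var(M_3) = 0.16
By independence, Var(S) = (1)²Var(M_1) + (-2)²Var(M_2) + (3)²Var(M_3)
= (1)²·25 + (-2)²·100 + (3)²·0.16 = 426.44
SD(S) = √426.44 ≈ 20.6504

20.6504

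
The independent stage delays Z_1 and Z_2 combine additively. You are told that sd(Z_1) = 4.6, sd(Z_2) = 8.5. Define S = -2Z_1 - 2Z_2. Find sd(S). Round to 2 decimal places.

19.33

Var(Z_1) = 21.16, Var(Z_2) = 72.25
By independence, Var(S) = (-2)²Var(Z_1) + (-2)²Var(Z_2)
= (-2)²·21.16 + (-2)²·72.25 = 373.64
sd(S) = √373.64 ≈ 19.33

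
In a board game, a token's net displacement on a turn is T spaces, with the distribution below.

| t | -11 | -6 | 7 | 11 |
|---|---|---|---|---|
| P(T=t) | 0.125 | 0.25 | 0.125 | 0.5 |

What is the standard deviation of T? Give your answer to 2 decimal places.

8.86

E[T] = (-11)(0.125) + (-6)(0.25) + (7)(0.125) + (11)(0.5) = 3.5
E[T²] = (-11)²(0.125) + (-6)²(0.25) + (7)²(0.125) + (11)²(0.5) = 90.75
Var(T) = E[T²] − (E[T])² = 90.75 − (3.5)² = 78.5
SD(T) = √78.5 ≈ 8.86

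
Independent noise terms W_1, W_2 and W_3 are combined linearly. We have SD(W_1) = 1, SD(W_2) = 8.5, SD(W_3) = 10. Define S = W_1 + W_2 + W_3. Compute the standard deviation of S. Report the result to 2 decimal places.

Var(W_1) = 1, Var(W_2) = 72.25, Var(W_3) = 100
By independence, Var(S) = (1)²Var(W_1) + (1)²Var(W_2) + (1)²Var(W_3)
= (1)²·1 + (1)²·72.25 + (1)²·100 = 173.25
SD(S) = √173.25 ≈ 13.16

13.16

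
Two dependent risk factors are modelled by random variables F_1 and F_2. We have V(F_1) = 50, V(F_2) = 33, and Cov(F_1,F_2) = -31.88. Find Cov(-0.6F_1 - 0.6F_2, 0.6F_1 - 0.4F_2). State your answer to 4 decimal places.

-6.2544

Cov(-0.6F_1 - 0.6F_2, 0.6F_1 - 0.4F_2) = (-0.6)(0.6)V(F_1) + (-0.6)(-0.4)V(F_2) + [(-0.6)(-0.4) + (-0.6)(0.6)]Cov(F_1,F_2)
= -0.36·50 + 0.24·33 + -0.12·-31.88 = -6.2544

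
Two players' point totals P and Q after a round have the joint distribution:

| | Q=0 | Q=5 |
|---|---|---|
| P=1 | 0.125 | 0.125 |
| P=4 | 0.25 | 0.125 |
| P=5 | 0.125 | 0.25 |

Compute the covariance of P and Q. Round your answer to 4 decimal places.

0.3125

E[P] = 3.625,  E[Q] = 2.5
E[PQ] = 9.375
Cov(P,Q) = E[PQ] − E[P]E[Q] = 9.375 − (3.625)(2.5) = 0.3125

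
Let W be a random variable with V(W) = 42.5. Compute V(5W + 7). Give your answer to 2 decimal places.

V(5W + 7) = (5)²·V(W) = 25·42.5 = 1062.5

1062.50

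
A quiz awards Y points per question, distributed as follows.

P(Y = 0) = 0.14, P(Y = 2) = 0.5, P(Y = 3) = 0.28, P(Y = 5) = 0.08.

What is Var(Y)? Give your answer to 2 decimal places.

E[Y] = (0)(0.14) + (2)(0.5) + (3)(0.28) + (5)(0.08) = 2.24
E[Y²] = (0)²(0.14) + (2)²(0.5) + (3)²(0.28) + (5)²(0.08) = 6.52
Var(Y) = E[Y²] − (E[Y])² = 6.52 − (2.24)² = 1.5024

1.50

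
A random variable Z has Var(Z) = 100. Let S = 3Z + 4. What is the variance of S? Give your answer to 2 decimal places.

900.00

Var(3Z + 4) = (3)²·Var(Z) = 9·100 = 900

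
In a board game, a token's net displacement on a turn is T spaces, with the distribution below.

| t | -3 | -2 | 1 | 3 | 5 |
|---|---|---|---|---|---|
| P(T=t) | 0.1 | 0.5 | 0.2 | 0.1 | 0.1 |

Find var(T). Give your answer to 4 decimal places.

E[T] = (-3)(0.1) + (-2)(0.5) + (1)(0.2) + (3)(0.1) + (5)(0.1) = -0.3
E[T²] = (-3)²(0.1) + (-2)²(0.5) + (1)²(0.2) + (3)²(0.1) + (5)²(0.1) = 6.5
var(T) = E[T²] − (E[T])² = 6.5 − (-0.3)² = 6.41

6.4100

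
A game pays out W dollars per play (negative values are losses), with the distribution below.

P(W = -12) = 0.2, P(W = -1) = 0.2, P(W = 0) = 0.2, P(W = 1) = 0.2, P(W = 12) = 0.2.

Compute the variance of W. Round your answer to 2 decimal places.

58.00

E[W] = (-12)(0.2) + (-1)(0.2) + (0)(0.2) + (1)(0.2) + (12)(0.2) = 0
E[W²] = (-12)²(0.2) + (-1)²(0.2) + (0)²(0.2) + (1)²(0.2) + (12)²(0.2) = 58
Var(W) = E[W²] − (E[W])² = 58 − (0)² = 58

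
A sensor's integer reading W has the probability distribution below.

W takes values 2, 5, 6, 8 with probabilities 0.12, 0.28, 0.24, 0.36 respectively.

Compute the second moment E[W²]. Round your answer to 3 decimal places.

E[W²] = (2)²(0.12) + (5)²(0.28) + (6)²(0.24) + (8)²(0.36) = 39.16

39.160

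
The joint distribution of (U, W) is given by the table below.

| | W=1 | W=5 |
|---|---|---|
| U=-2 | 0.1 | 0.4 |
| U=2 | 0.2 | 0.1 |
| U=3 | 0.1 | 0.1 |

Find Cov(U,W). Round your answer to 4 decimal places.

-1.6800

E[U] = 0.2,  E[W] = 3.4
E[UW] = -1
Cov(U,W) = E[UW] − E[U]E[W] = -1 − (0.2)(3.4) = -1.68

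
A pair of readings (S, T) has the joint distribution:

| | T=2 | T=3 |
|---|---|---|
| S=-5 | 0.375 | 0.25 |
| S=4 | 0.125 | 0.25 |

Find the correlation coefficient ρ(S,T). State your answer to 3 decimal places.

E[S] = -1.625,  E[T] = 2.5
E[ST] = -3.5
Cov(S,T) = E[ST] − E[S]E[T] = -3.5 − (-1.625)(2.5) = 0.5625
Var(S) = 18.984375,  Var(T) = 0.25
ρ = 0.5625 / √(18.984375·0.25) ≈ 0.258

0.258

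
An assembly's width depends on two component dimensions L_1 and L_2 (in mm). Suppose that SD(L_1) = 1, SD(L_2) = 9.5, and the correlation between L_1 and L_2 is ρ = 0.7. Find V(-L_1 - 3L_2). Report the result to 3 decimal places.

V(L_1) = (1)² = 1;  V(L_2) = (9.5)² = 90.25
cov(L_1,L_2) = ρ·SD(L_1)·SD(L_2) = 0.7·1·9.5 = 6.65
V(-L_1 - 3L_2) = (-1)²·V(L_1) + (-3)²·V(L_2) + 2·(-1)·(-3)·cov(L_1,L_2)
= 1·1 + 9·90.25 + 6·6.65 = 853.15

853.150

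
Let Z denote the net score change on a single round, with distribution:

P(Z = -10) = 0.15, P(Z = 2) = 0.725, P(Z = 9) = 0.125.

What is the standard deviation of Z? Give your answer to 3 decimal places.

5.184

E[Z] = (-10)(0.15) + (2)(0.725) + (9)(0.125) = 1.075
E[Z²] = (-10)²(0.15) + (2)²(0.725) + (9)²(0.125) = 28.025
V(Z) = E[Z²] − (E[Z])² = 28.025 − (1.075)² = 26.869375
SD(Z) = √26.869375 ≈ 5.184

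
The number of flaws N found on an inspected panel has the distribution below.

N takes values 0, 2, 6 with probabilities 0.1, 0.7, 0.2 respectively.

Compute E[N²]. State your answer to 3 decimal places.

E[N²] = (0)²(0.1) + (2)²(0.7) + (6)²(0.2) = 10

10.000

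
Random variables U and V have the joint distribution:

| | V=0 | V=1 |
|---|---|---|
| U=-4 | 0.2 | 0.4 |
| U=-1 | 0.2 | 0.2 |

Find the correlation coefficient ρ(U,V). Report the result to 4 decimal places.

E[U] = -2.8,  E[V] = 0.6
E[UV] = -1.8
Cov(U,V) = E[UV] − E[U]E[V] = -1.8 − (-2.8)(0.6) = -0.12
Var(U) = 2.16,  Var(V) = 0.24
ρ = -0.12 / √(2.16·0.24) ≈ -0.1667

-0.1667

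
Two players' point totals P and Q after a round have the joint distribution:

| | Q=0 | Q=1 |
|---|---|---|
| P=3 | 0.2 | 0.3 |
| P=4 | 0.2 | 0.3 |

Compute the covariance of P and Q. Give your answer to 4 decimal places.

E[P] = 3.5,  E[Q] = 0.6
E[PQ] = 2.1
cov(P,Q) = E[PQ] − E[P]E[Q] = 2.1 − (3.5)(0.6) = 0

0.0000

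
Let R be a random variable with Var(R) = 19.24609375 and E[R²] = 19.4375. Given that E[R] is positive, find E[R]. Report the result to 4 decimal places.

(E[R])² = E[R²] − Var(R) = 19.4375 − 19.24609375 = 0.19140625
E[R] = √0.19140625 = 0.4375

0.4375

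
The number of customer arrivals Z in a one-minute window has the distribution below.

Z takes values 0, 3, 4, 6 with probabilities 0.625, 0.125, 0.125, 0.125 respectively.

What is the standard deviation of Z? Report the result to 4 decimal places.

E[Z] = (0)(0.625) + (3)(0.125) + (4)(0.125) + (6)(0.125) = 1.625
E[Z²] = (0)²(0.625) + (3)²(0.125) + (4)²(0.125) + (6)²(0.125) = 7.625
V(Z) = E[Z²] − (E[Z])² = 7.625 − (1.625)² = 4.984375
σ(Z) = √4.984375 ≈ 2.2326

2.2326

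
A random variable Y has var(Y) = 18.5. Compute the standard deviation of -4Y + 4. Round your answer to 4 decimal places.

var(-4Y + 4) = (-4)²·18.5 = 296
SD(-4Y + 4) = √296 ≈ 17.2047

17.2047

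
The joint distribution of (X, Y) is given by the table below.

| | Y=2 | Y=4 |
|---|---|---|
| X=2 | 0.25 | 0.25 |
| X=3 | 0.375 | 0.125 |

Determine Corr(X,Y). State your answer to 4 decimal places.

-0.2582

E[X] = 2.5,  E[Y] = 2.75
E[XY] = 6.75
Cov(X,Y) = E[XY] − E[X]E[Y] = 6.75 − (2.5)(2.75) = -0.125
Var(X) = 0.25,  Var(Y) = 0.9375
ρ = -0.125 / √(0.25·0.9375) ≈ -0.2582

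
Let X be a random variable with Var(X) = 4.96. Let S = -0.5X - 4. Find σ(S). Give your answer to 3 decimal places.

1.114

Var(-0.5X - 4) = (-0.5)²·4.96 = 1.24
σ(S) = √1.24 ≈ 1.114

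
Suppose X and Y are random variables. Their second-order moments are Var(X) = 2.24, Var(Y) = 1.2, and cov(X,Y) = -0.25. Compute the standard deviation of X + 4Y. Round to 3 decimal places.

Var(X + 4Y) = (1)²·Var(X) + (4)²·Var(Y) + 2·(1)·(4)·cov(X,Y)
= 1·2.24 + 16·1.2 + 8·-0.25 = 19.44
SD(X + 4Y) = √19.44 ≈ 4.409

4.409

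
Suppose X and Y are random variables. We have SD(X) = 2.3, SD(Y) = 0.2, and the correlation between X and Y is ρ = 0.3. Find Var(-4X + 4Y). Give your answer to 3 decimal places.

80.864

Var(X) = (2.3)² = 5.29;  Var(Y) = (0.2)² = 0.04
Cov(X,Y) = ρ·SD(X)·SD(Y) = 0.3·2.3·0.2 = 0.138
Var(-4X + 4Y) = (-4)²·Var(X) + (4)²·Var(Y) + 2·(-4)·(4)·Cov(X,Y)
= 16·5.29 + 16·0.04 + -32·0.138 = 80.864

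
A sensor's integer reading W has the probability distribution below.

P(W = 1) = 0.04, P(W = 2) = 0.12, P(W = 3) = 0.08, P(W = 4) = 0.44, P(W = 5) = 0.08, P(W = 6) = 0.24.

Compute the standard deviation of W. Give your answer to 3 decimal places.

1.395

E[W] = (1)(0.04) + (2)(0.12) + (3)(0.08) + (4)(0.44) + (5)(0.08) + (6)(0.24) = 4.12
E[W²] = (1)²(0.04) + (2)²(0.12) + (3)²(0.08) + (4)²(0.44) + (5)²(0.08) + (6)²(0.24) = 18.92
Var(W) = E[W²] − (E[W])² = 18.92 − (4.12)² = 1.9456
SD(W) = √1.9456 ≈ 1.395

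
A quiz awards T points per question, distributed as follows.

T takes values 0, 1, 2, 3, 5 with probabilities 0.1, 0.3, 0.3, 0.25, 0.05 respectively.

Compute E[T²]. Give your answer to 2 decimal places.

E[T²] = (0)²(0.1) + (1)²(0.3) + (2)²(0.3) + (3)²(0.25) + (5)²(0.05) = 5

5.00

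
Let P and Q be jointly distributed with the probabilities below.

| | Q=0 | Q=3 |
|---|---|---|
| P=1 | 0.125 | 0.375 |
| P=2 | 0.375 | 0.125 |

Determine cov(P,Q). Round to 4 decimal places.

E[P] = 1.5,  E[Q] = 1.5
E[PQ] = 1.875
cov(P,Q) = E[PQ] − E[P]E[Q] = 1.875 − (1.5)(1.5) = -0.375

-0.3750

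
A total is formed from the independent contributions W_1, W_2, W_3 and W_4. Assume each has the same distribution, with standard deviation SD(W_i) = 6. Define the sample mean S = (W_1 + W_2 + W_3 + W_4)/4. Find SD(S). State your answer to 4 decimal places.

V(W_i) = (6)² = 36
By independence, V(S) = (0.25)²V(W_1) + (0.25)²V(W_2) + (0.25)²V(W_3) + (0.25)²V(W_4)
= (0.25)²·36 + (0.25)²·36 + (0.25)²·36 + (0.25)²·36 = 9
SD(S) = √9 ≈ 3.0000

3.0000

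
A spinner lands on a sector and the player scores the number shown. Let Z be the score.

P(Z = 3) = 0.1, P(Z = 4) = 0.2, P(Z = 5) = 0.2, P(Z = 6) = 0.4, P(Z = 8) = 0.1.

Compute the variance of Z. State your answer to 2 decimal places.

E[Z] = (3)(0.1) + (4)(0.2) + (5)(0.2) + (6)(0.4) + (8)(0.1) = 5.3
E[Z²] = (3)²(0.1) + (4)²(0.2) + (5)²(0.2) + (6)²(0.4) + (8)²(0.1) = 29.9
Var(Z) = E[Z²] − (E[Z])² = 29.9 − (5.3)² = 1.81

1.81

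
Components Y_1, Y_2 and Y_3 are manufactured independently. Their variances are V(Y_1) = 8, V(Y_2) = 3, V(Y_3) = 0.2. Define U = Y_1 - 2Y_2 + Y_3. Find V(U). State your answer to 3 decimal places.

By independence, V(U) = (1)²V(Y_1) + (-2)²V(Y_2) + (1)²V(Y_3)
= (1)²·8 + (-2)²·3 + (1)²·0.2 = 20.2

20.200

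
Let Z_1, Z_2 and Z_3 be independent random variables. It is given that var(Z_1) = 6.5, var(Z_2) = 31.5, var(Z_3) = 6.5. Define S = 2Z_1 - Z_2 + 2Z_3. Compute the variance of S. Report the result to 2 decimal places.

83.50

By independence, var(S) = (2)²var(Z_1) + (-1)²var(Z_2) + (2)²var(Z_3)
= (2)²·6.5 + (-1)²·31.5 + (2)²·6.5 = 83.5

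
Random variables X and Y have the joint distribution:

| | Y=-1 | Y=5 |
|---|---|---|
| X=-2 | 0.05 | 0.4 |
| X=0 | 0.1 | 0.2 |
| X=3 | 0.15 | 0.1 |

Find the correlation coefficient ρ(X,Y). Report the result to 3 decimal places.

E[X] = -0.15,  E[Y] = 3.2
E[XY] = -2.85
cov(X,Y) = E[XY] − E[X]E[Y] = -2.85 − (-0.15)(3.2) = -2.37
V(X) = 4.0275,  V(Y) = 7.56
ρ = -2.37 / √(4.0275·7.56) ≈ -0.430

-0.430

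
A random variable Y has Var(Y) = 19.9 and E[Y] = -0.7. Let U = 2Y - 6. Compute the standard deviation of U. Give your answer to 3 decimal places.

8.922

Var(2Y - 6) = (2)²·19.9 = 79.6
σ(U) = √79.6 ≈ 8.922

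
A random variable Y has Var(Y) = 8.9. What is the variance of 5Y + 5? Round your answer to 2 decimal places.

222.50

Var(5Y + 5) = (5)²·Var(Y) = 25·8.9 = 222.5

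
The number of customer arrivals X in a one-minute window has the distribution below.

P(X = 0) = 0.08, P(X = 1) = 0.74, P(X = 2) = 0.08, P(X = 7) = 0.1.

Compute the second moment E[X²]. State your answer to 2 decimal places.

E[X²] = (0)²(0.08) + (1)²(0.74) + (2)²(0.08) + (7)²(0.1) = 5.96

5.96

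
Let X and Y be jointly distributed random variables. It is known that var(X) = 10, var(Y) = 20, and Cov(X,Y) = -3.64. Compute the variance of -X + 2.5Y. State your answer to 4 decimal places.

var(-X + 2.5Y) = (-1)²·var(X) + (2.5)²·var(Y) + 2·(-1)·(2.5)·Cov(X,Y)
= 1·10 + 6.25·20 + -5·-3.64 = 153.2

153.2000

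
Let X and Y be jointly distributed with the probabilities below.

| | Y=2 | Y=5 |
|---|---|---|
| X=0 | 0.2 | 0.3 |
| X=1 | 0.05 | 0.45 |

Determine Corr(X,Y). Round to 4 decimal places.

0.3464

E[X] = 0.5,  E[Y] = 4.25
E[XY] = 2.35
cov(X,Y) = E[XY] − E[X]E[Y] = 2.35 − (0.5)(4.25) = 0.225
Var(X) = 0.25,  Var(Y) = 1.6875
ρ = 0.225 / √(0.25·1.6875) ≈ 0.3464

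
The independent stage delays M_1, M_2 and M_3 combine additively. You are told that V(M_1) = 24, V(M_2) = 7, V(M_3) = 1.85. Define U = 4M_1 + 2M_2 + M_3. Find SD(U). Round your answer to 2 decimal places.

20.34

By independence, V(U) = (4)²V(M_1) + (2)²V(M_2) + (1)²V(M_3)
= (4)²·24 + (2)²·7 + (1)²·1.85 = 413.85
SD(U) = √413.85 ≈ 20.34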